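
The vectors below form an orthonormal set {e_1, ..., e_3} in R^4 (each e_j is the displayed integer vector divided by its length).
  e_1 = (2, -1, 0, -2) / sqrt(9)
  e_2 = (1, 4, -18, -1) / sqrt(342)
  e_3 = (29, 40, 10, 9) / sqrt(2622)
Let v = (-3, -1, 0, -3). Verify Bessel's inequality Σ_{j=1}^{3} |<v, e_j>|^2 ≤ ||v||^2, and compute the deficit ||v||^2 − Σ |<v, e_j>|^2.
Σ |<v, e_j>|^2 = 635/69; ||v||^2 = 19; deficit = 676/69

Write each e_j = u_j / sqrt(<u_j, u_j>) where u_j is the displayed integer vector. Then <v, e_j> = <v, u_j> / sqrt(<u_j, u_j>), so |<v, e_j>|^2 = <v, u_j>^2 / <u_j, u_j>.
Coefficients: <v, e_1> = 1/sqrt(9), <v, e_2> = -4/sqrt(342), <v, e_3> = -154/sqrt(2622).
Square and sum: Σ |<v, e_j>|^2 = 635/69.
Compute ||v||^2 = v·v = 19.
Deficit = 19 − 635/69 = 676/69 ≥ 0, confirming Bessel's inequality. (The deficit equals ||v − Σ <v,e_j> e_j||^2, the squared distance from v to span{e_j}.)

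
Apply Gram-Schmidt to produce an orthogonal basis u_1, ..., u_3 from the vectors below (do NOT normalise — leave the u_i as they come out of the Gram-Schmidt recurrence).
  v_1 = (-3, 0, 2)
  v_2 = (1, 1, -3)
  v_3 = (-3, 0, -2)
Orthogonal basis:
  u_1 = (-3, 0, 2)
  u_2 = (-14/13, 1, -21/13)
  u_3 = (-12/31, -42/31, -18/31)

Apply the Gram-Schmidt recurrence
  u_1 = v_1
  u_i = v_i − Σ_{j<i} ((v_i · u_j) / (u_j · u_j)) · u_j.

Step by step this gives:
  u_1 = (-3, 0, 2)
  u_2 = (-14/13, 1, -21/13)
  u_3 = (-12/31, -42/31, -18/31)

Orthogonality check:
  u_2 · u_1 = 0 (should be 0)
  u_3 · u_1 = 0 (should be 0)
  u_3 · u_2 = 0 (should be 0)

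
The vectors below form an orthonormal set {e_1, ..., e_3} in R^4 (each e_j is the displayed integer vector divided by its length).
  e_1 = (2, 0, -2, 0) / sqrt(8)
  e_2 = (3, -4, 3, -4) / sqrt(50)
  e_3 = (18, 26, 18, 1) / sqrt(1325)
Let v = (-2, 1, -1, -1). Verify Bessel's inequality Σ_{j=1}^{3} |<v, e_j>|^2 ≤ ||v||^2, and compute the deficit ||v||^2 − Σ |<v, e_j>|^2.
Σ |<v, e_j>|^2 = 146/53; ||v||^2 = 7; deficit = 225/53

Write each e_j = u_j / sqrt(<u_j, u_j>) where u_j is the displayed integer vector. Then <v, e_j> = <v, u_j> / sqrt(<u_j, u_j>), so |<v, e_j>|^2 = <v, u_j>^2 / <u_j, u_j>.
Coefficients: <v, e_1> = -2/sqrt(8), <v, e_2> = -9/sqrt(50), <v, e_3> = -29/sqrt(1325).
Square and sum: Σ |<v, e_j>|^2 = 146/53.
Compute ||v||^2 = v·v = 7.
Deficit = 7 − 146/53 = 225/53 ≥ 0, confirming Bessel's inequality. (The deficit equals ||v − Σ <v,e_j> e_j||^2, the squared distance from v to span{e_j}.)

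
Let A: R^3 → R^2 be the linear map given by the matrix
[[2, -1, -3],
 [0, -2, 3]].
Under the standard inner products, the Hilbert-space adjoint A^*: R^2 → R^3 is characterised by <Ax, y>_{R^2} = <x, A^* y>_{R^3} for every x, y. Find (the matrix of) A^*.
A^* = A^T =
[[2, 0],
 [-1, -2],
 [-3, 3]]

For real matrices with standard dot products, the defining identity <Ax, y> = <x, A^* y> gives (Ax)^T y = x^T (A^*) y, i.e. x^T A^T y = x^T (A^*) y. Since this holds for all x, y, we must have A^* = A^T. Therefore
A^* =
[[2, 0],
 [-1, -2],
 [-3, 3]].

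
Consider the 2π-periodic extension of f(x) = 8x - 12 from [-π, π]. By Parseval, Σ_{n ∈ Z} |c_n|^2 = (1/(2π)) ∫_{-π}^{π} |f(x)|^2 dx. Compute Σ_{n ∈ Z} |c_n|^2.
Σ |c_n|^2 = 64π^2/3 + 144

Expand and integrate term by term over [-π, π]:
  ∫ (8x)^2 dx = 64·(2π^3/3); ∫ 2·8·(-12)·x dx = 0 (odd integrand); ∫ (-12)^2 dx = 144·2π.
So (1/(2π)) ∫_{-π}^{π} (8x - 12)^2 dx = 64π^2/3 + 144 = 64π^2/3 + 144.
Parseval ⇒ Σ |c_n|^2 = 64π^2/3 + 144.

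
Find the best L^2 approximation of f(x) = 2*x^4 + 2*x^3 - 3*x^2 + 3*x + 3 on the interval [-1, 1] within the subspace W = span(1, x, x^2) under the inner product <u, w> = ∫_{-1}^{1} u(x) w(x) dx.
g(x) = -9*x^2/7 + 21*x/5 + 99/35

The best approximation g ∈ W is the orthogonal projection of f onto W. Writing g = a_0 + a_1 x + a_2 x^2, the coefficients solve the normal equations G · a = b where
  G_{ij} = <φ_i, φ_j> and b_i = <f, φ_i>, with φ_0 = 1, φ_1 = x, φ_2 = x^2.
G =
  [2, 0, 2/3]
  [0, 2/3, 0]
  [2/3, 0, 2/5],
b = (24/5, 14/5, 48/35).
Solving gives a_0 = 99/35, a_1 = 21/5, a_2 = -9/7, so
  g(x) = -9*x^2/7 + 21*x/5 + 99/35.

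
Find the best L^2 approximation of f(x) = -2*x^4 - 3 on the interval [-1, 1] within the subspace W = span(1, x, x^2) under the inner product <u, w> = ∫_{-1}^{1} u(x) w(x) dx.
g(x) = -12*x^2/7 - 99/35

The best approximation g ∈ W is the orthogonal projection of f onto W. Writing g = a_0 + a_1 x + a_2 x^2, the coefficients solve the normal equations G · a = b where
  G_{ij} = <φ_i, φ_j> and b_i = <f, φ_i>, with φ_0 = 1, φ_1 = x, φ_2 = x^2.
G =
  [2, 0, 2/3]
  [0, 2/3, 0]
  [2/3, 0, 2/5],
b = (-34/5, 0, -18/7).
Solving gives a_0 = -99/35, a_1 = 0, a_2 = -12/7, so
  g(x) = -12*x^2/7 - 99/35.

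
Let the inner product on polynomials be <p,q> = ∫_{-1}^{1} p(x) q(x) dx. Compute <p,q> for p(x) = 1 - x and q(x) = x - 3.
<p,q> = -20/3

Expand the product: p(x)·q(x) = -x^2 + 4*x - 3.
∫_{-1}^{1} of each monomial x^k gives [2/(k+1) if k even, 0 if k odd]. Integrating term-by-term (or equivalently evaluating the antiderivative F(x) = -x^3/3 + 2*x^2 - 3*x at the endpoints):
  F(1) − F(−1) = -4/3 − (16/3) = -20/3.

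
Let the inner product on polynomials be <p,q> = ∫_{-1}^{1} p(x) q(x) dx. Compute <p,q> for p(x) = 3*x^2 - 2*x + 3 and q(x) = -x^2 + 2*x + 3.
<p,q> = 272/15

Expand the product: p(x)·q(x) = -3*x^4 + 8*x^3 + 2*x^2 + 9.
∫_{-1}^{1} of each monomial x^k gives [2/(k+1) if k even, 0 if k odd]. Integrating term-by-term (or equivalently evaluating the antiderivative F(x) = -3*x^5/5 + 2*x^4 + 2*x^3/3 + 9*x at the endpoints):
  F(1) − F(−1) = 166/15 − (-106/15) = 272/15.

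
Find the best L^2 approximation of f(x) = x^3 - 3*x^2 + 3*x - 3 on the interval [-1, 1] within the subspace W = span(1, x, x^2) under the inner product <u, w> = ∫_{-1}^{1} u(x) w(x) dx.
g(x) = -3*x^2 + 18*x/5 - 3

The best approximation g ∈ W is the orthogonal projection of f onto W. Writing g = a_0 + a_1 x + a_2 x^2, the coefficients solve the normal equations G · a = b where
  G_{ij} = <φ_i, φ_j> and b_i = <f, φ_i>, with φ_0 = 1, φ_1 = x, φ_2 = x^2.
G =
  [2, 0, 2/3]
  [0, 2/3, 0]
  [2/3, 0, 2/5],
b = (-8, 12/5, -16/5).
Solving gives a_0 = -3, a_1 = 18/5, a_2 = -3, so
  g(x) = -3*x^2 + 18*x/5 - 3.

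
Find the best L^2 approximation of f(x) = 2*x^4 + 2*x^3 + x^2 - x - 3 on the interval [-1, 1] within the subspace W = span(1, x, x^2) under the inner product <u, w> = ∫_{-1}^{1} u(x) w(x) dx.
g(x) = 19*x^2/7 + x/5 - 111/35

The best approximation g ∈ W is the orthogonal projection of f onto W. Writing g = a_0 + a_1 x + a_2 x^2, the coefficients solve the normal equations G · a = b where
  G_{ij} = <φ_i, φ_j> and b_i = <f, φ_i>, with φ_0 = 1, φ_1 = x, φ_2 = x^2.
G =
  [2, 0, 2/3]
  [0, 2/3, 0]
  [2/3, 0, 2/5],
b = (-68/15, 2/15, -36/35).
Solving gives a_0 = -111/35, a_1 = 1/5, a_2 = 19/7, so
  g(x) = 19*x^2/7 + x/5 - 111/35.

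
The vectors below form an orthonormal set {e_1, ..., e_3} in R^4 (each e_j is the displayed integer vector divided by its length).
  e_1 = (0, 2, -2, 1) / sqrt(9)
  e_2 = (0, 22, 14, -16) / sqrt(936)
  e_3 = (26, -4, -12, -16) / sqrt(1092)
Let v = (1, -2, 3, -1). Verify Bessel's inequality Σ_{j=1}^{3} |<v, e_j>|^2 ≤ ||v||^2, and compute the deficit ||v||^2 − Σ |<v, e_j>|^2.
Σ |<v, e_j>|^2 = 83/6; ||v||^2 = 15; deficit = 7/6

Write each e_j = u_j / sqrt(<u_j, u_j>) where u_j is the displayed integer vector. Then <v, e_j> = <v, u_j> / sqrt(<u_j, u_j>), so |<v, e_j>|^2 = <v, u_j>^2 / <u_j, u_j>.
Coefficients: <v, e_1> = -11/sqrt(9), <v, e_2> = 14/sqrt(936), <v, e_3> = 14/sqrt(1092).
Square and sum: Σ |<v, e_j>|^2 = 83/6.
Compute ||v||^2 = v·v = 15.
Deficit = 15 − 83/6 = 7/6 ≥ 0, confirming Bessel's inequality. (The deficit equals ||v − Σ <v,e_j> e_j||^2, the squared distance from v to span{e_j}.)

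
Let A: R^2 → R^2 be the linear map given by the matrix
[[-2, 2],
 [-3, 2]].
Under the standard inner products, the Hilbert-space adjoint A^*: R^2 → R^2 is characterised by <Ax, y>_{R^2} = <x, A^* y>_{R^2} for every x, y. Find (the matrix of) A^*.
A^* = A^T =
[[-2, -3],
 [2, 2]]

For real matrices with standard dot products, the defining identity <Ax, y> = <x, A^* y> gives (Ax)^T y = x^T (A^*) y, i.e. x^T A^T y = x^T (A^*) y. Since this holds for all x, y, we must have A^* = A^T. Therefore
A^* =
[[-2, -3],
 [2, 2]].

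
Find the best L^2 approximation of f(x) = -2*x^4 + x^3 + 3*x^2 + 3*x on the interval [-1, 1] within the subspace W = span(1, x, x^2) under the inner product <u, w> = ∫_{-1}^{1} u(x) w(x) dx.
g(x) = 9*x^2/7 + 18*x/5 + 6/35

The best approximation g ∈ W is the orthogonal projection of f onto W. Writing g = a_0 + a_1 x + a_2 x^2, the coefficients solve the normal equations G · a = b where
  G_{ij} = <φ_i, φ_j> and b_i = <f, φ_i>, with φ_0 = 1, φ_1 = x, φ_2 = x^2.
G =
  [2, 0, 2/3]
  [0, 2/3, 0]
  [2/3, 0, 2/5],
b = (6/5, 12/5, 22/35).
Solving gives a_0 = 6/35, a_1 = 18/5, a_2 = 9/7, so
  g(x) = 9*x^2/7 + 18*x/5 + 6/35.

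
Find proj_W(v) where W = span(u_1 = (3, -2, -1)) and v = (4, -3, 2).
proj_W(v) = (24/7, -16/7, -8/7)

Set up U = [u_1 | ... | u_1] ∈ R^(3×1). The projector onto W = col(U) is P = U (U^T U)^(-1) U^T.
Compute U^T U =
  [14],
and U^T v = (16).
Solve U^T U · c = U^T v for the coefficients: c = (8/7). The projection is proj_W(v) = U c.
Check: (v - proj_W(v)) · u_1 = 0  (should be 0).
Result: proj_W(v) = (24/7, -16/7, -8/7).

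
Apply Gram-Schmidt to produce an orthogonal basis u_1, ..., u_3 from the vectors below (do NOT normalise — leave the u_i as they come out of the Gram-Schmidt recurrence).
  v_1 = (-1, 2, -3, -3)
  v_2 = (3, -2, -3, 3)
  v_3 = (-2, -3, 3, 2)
Orthogonal basis:
  u_1 = (-1, 2, -3, -3)
  u_2 = (62/23, -32/23, -90/23, 48/23)
  u_3 = (-333/166, -147/83, -111/166, 13/83)

Apply the Gram-Schmidt recurrence
  u_1 = v_1
  u_i = v_i − Σ_{j<i} ((v_i · u_j) / (u_j · u_j)) · u_j.

Step by step this gives:
  u_1 = (-1, 2, -3, -3)
  u_2 = (62/23, -32/23, -90/23, 48/23)
  u_3 = (-333/166, -147/83, -111/166, 13/83)

Orthogonality check:
  u_2 · u_1 = 0 (should be 0)
  u_3 · u_1 = 0 (should be 0)
  u_3 · u_2 = 0 (should be 0)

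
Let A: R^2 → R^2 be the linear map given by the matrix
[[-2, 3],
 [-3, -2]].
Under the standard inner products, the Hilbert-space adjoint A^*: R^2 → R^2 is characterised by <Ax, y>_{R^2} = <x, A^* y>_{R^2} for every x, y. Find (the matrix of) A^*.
A^* = A^T =
[[-2, -3],
 [3, -2]]

For real matrices with standard dot products, the defining identity <Ax, y> = <x, A^* y> gives (Ax)^T y = x^T (A^*) y, i.e. x^T A^T y = x^T (A^*) y. Since this holds for all x, y, we must have A^* = A^T. Therefore
A^* =
[[-2, -3],
 [3, -2]].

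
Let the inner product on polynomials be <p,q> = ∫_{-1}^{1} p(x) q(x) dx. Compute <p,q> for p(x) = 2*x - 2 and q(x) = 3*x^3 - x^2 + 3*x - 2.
<p,q> = 236/15

Expand the product: p(x)·q(x) = 6*x^4 - 8*x^3 + 8*x^2 - 10*x + 4.
∫_{-1}^{1} of each monomial x^k gives [2/(k+1) if k even, 0 if k odd]. Integrating term-by-term (or equivalently evaluating the antiderivative F(x) = 6*x^5/5 - 2*x^4 + 8*x^3/3 - 5*x^2 + 4*x at the endpoints):
  F(1) − F(−1) = 13/15 − (-223/15) = 236/15.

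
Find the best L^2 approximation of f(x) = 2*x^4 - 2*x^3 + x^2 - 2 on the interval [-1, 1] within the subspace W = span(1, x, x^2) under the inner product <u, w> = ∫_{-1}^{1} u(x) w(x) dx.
g(x) = 19*x^2/7 - 6*x/5 - 76/35

The best approximation g ∈ W is the orthogonal projection of f onto W. Writing g = a_0 + a_1 x + a_2 x^2, the coefficients solve the normal equations G · a = b where
  G_{ij} = <φ_i, φ_j> and b_i = <f, φ_i>, with φ_0 = 1, φ_1 = x, φ_2 = x^2.
G =
  [2, 0, 2/3]
  [0, 2/3, 0]
  [2/3, 0, 2/5],
b = (-38/15, -4/5, -38/105).
Solving gives a_0 = -76/35, a_1 = -6/5, a_2 = 19/7, so
  g(x) = 19*x^2/7 - 6*x/5 - 76/35.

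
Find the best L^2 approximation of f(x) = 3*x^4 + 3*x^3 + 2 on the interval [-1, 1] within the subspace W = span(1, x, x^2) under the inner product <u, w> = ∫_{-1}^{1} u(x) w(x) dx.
g(x) = 18*x^2/7 + 9*x/5 + 61/35

The best approximation g ∈ W is the orthogonal projection of f onto W. Writing g = a_0 + a_1 x + a_2 x^2, the coefficients solve the normal equations G · a = b where
  G_{ij} = <φ_i, φ_j> and b_i = <f, φ_i>, with φ_0 = 1, φ_1 = x, φ_2 = x^2.
G =
  [2, 0, 2/3]
  [0, 2/3, 0]
  [2/3, 0, 2/5],
b = (26/5, 6/5, 46/21).
Solving gives a_0 = 61/35, a_1 = 9/5, a_2 = 18/7, so
  g(x) = 18*x^2/7 + 9*x/5 + 61/35.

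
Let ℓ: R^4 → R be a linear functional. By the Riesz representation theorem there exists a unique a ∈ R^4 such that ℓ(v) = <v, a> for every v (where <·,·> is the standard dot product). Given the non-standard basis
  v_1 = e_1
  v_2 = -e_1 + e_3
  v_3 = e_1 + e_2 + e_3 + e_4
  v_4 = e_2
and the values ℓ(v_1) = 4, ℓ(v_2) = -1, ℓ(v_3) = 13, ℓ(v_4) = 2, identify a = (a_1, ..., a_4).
a = (4, 2, 3, 4)

Write a = (a_1, ..., a_4) in the standard basis. For each basis vector v_i, ℓ(v_i) = <v_i, a> is a linear equation in the a_j's. Collect the n equations into a matrix system V a = ℓ, where row i of V is v_i (expressed in the standard basis). Since V is invertible (lower-triangular with 1s on the diagonal, up to permutation), solve by back-substitution:
  V =
[[1, 0, 0, 0],
 [-1, 0, 1, 0],
 [1, 1, 1, 1],
 [0, 1, 0, 0]]
  V a = (4, -1, 13, 2)
Solving gives a = (4, 2, 3, 4).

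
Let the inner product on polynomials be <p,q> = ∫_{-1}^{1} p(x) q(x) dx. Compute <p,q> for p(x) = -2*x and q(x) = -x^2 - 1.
<p,q> = 0

Expand the product: p(x)·q(x) = 2*x^3 + 2*x.
∫_{-1}^{1} of each monomial x^k gives [2/(k+1) if k even, 0 if k odd]. Integrating term-by-term (or equivalently evaluating the antiderivative F(x) = x^4/2 + x^2 at the endpoints):
  F(1) − F(−1) = 3/2 − (3/2) = 0.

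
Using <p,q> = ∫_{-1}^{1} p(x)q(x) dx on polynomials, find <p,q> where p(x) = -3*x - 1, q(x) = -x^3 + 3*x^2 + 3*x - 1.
<p,q> = -24/5

Expand the product: p(x)·q(x) = 3*x^4 - 8*x^3 - 12*x^2 + 1.
∫_{-1}^{1} of each monomial x^k gives [2/(k+1) if k even, 0 if k odd]. Integrating term-by-term (or equivalently evaluating the antiderivative F(x) = 3*x^5/5 - 2*x^4 - 4*x^3 + x at the endpoints):
  F(1) − F(−1) = -22/5 − (2/5) = -24/5.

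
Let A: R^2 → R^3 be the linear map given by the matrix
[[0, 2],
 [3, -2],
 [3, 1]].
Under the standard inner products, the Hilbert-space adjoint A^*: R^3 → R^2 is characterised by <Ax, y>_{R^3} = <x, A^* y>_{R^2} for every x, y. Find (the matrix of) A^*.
A^* = A^T =
[[0, 3, 3],
 [2, -2, 1]]

For real matrices with standard dot products, the defining identity <Ax, y> = <x, A^* y> gives (Ax)^T y = x^T (A^*) y, i.e. x^T A^T y = x^T (A^*) y. Since this holds for all x, y, we must have A^* = A^T. Therefore
A^* =
[[0, 3, 3],
 [2, -2, 1]].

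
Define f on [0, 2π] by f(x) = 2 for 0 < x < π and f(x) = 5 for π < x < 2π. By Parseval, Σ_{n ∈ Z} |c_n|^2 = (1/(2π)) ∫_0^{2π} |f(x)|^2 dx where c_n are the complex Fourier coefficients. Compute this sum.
Σ |c_n|^2 = 29/2

Parseval equates the L^2 energy of f (normalised by 1/(2π)) with the ℓ^2 sum of its Fourier coefficients: (1/(2π)) ∫_0^{2π} |f|^2 = Σ |c_n|^2.
Compute the left side: (1/(2π)) [∫_0^π 2^2 dx + ∫_π^{2π} 5^2 dx] = (1/(2π)) · (4π + 25π) = (4 + 25)/2 = 29/2.
So Σ_{n ∈ Z} |c_n|^2 = 29/2.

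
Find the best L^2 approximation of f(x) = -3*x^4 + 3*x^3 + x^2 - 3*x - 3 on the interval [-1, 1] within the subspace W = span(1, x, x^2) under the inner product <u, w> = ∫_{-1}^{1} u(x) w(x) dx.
g(x) = -11*x^2/7 - 6*x/5 - 96/35

The best approximation g ∈ W is the orthogonal projection of f onto W. Writing g = a_0 + a_1 x + a_2 x^2, the coefficients solve the normal equations G · a = b where
  G_{ij} = <φ_i, φ_j> and b_i = <f, φ_i>, with φ_0 = 1, φ_1 = x, φ_2 = x^2.
G =
  [2, 0, 2/3]
  [0, 2/3, 0]
  [2/3, 0, 2/5],
b = (-98/15, -4/5, -86/35).
Solving gives a_0 = -96/35, a_1 = -6/5, a_2 = -11/7, so
  g(x) = -11*x^2/7 - 6*x/5 - 96/35.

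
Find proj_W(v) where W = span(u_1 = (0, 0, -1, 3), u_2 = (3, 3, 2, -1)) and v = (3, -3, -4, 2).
proj_W(v) = (-30/41, -30/41, -56/41, 118/41)

Set up U = [u_1 | ... | u_2] ∈ R^(4×2). The projector onto W = col(U) is P = U (U^T U)^(-1) U^T.
Compute U^T U =
  [10, -5]
  [-5, 23],
and U^T v = (10, -10).
Solve U^T U · c = U^T v for the coefficients: c = (36/41, -10/41). The projection is proj_W(v) = U c.
Check: (v - proj_W(v)) · u_1 = 0  (should be 0).
Check: (v - proj_W(v)) · u_2 = 0  (should be 0).
Result: proj_W(v) = (-30/41, -30/41, -56/41, 118/41).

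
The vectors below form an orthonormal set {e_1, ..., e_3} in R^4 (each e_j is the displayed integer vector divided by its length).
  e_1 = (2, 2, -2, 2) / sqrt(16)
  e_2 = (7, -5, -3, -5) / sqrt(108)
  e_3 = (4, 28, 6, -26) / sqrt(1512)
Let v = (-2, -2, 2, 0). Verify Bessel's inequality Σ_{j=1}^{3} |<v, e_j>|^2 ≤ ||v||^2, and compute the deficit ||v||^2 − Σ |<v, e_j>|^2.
Σ |<v, e_j>|^2 = 82/7; ||v||^2 = 12; deficit = 2/7

Write each e_j = u_j / sqrt(<u_j, u_j>) where u_j is the displayed integer vector. Then <v, e_j> = <v, u_j> / sqrt(<u_j, u_j>), so |<v, e_j>|^2 = <v, u_j>^2 / <u_j, u_j>.
Coefficients: <v, e_1> = -12/sqrt(16), <v, e_2> = -10/sqrt(108), <v, e_3> = -52/sqrt(1512).
Square and sum: Σ |<v, e_j>|^2 = 82/7.
Compute ||v||^2 = v·v = 12.
Deficit = 12 − 82/7 = 2/7 ≥ 0, confirming Bessel's inequality. (The deficit equals ||v − Σ <v,e_j> e_j||^2, the squared distance from v to span{e_j}.)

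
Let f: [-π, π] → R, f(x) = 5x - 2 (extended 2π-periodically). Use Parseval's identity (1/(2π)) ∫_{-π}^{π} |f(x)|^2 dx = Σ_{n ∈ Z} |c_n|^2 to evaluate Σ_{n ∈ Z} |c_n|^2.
Σ |c_n|^2 = 25π^2/3 + 4

Expand and integrate term by term over [-π, π]:
  ∫ (5x)^2 dx = 25·(2π^3/3); ∫ 2·5·(-2)·x dx = 0 (odd integrand); ∫ (-2)^2 dx = 4·2π.
So (1/(2π)) ∫_{-π}^{π} (5x - 2)^2 dx = 25π^2/3 + 4 = 25π^2/3 + 4.
Parseval ⇒ Σ |c_n|^2 = 25π^2/3 + 4.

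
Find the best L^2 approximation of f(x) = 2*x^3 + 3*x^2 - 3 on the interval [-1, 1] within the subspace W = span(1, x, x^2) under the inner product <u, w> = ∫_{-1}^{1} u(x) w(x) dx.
g(x) = 3*x^2 + 6*x/5 - 3

The best approximation g ∈ W is the orthogonal projection of f onto W. Writing g = a_0 + a_1 x + a_2 x^2, the coefficients solve the normal equations G · a = b where
  G_{ij} = <φ_i, φ_j> and b_i = <f, φ_i>, with φ_0 = 1, φ_1 = x, φ_2 = x^2.
G =
  [2, 0, 2/3]
  [0, 2/3, 0]
  [2/3, 0, 2/5],
b = (-4, 4/5, -4/5).
Solving gives a_0 = -3, a_1 = 6/5, a_2 = 3, so
  g(x) = 3*x^2 + 6*x/5 - 3.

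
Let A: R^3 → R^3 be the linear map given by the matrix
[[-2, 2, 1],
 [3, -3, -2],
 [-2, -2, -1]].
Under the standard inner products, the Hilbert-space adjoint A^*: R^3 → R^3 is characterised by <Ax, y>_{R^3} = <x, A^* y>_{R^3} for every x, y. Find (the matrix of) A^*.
A^* = A^T =
[[-2, 3, -2],
 [2, -3, -2],
 [1, -2, -1]]

For real matrices with standard dot products, the defining identity <Ax, y> = <x, A^* y> gives (Ax)^T y = x^T (A^*) y, i.e. x^T A^T y = x^T (A^*) y. Since this holds for all x, y, we must have A^* = A^T. Therefore
A^* =
[[-2, 3, -2],
 [2, -3, -2],
 [1, -2, -1]].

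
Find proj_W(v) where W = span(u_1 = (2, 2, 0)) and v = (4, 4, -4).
proj_W(v) = (4, 4, 0)

Set up U = [u_1 | ... | u_1] ∈ R^(3×1). The projector onto W = col(U) is P = U (U^T U)^(-1) U^T.
Compute U^T U =
  [8],
and U^T v = (16).
Solve U^T U · c = U^T v for the coefficients: c = (2). The projection is proj_W(v) = U c.
Check: (v - proj_W(v)) · u_1 = 0  (should be 0).
Result: proj_W(v) = (4, 4, 0).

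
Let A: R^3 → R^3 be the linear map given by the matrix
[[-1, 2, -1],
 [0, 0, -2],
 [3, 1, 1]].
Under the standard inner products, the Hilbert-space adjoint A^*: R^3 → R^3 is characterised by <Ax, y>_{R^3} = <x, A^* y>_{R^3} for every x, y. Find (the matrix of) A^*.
A^* = A^T =
[[-1, 0, 3],
 [2, 0, 1],
 [-1, -2, 1]]

For real matrices with standard dot products, the defining identity <Ax, y> = <x, A^* y> gives (Ax)^T y = x^T (A^*) y, i.e. x^T A^T y = x^T (A^*) y. Since this holds for all x, y, we must have A^* = A^T. Therefore
A^* =
[[-1, 0, 3],
 [2, 0, 1],
 [-1, -2, 1]].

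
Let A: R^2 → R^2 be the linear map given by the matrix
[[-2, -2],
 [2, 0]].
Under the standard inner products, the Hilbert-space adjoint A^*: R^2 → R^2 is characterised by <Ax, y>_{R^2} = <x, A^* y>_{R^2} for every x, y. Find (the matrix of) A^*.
A^* = A^T =
[[-2, 2],
 [-2, 0]]

For real matrices with standard dot products, the defining identity <Ax, y> = <x, A^* y> gives (Ax)^T y = x^T (A^*) y, i.e. x^T A^T y = x^T (A^*) y. Since this holds for all x, y, we must have A^* = A^T. Therefore
A^* =
[[-2, 2],
 [-2, 0]].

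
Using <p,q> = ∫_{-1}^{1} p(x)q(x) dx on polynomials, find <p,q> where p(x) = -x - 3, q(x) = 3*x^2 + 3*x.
<p,q> = -8

Expand the product: p(x)·q(x) = -3*x^3 - 12*x^2 - 9*x.
∫_{-1}^{1} of each monomial x^k gives [2/(k+1) if k even, 0 if k odd]. Integrating term-by-term (or equivalently evaluating the antiderivative F(x) = -3*x^4/4 - 4*x^3 - 9*x^2/2 at the endpoints):
  F(1) − F(−1) = -37/4 − (-5/4) = -8.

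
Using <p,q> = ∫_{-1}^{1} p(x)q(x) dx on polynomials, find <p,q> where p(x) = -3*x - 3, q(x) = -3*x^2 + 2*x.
<p,q> = 2

Expand the product: p(x)·q(x) = 9*x^3 + 3*x^2 - 6*x.
∫_{-1}^{1} of each monomial x^k gives [2/(k+1) if k even, 0 if k odd]. Integrating term-by-term (or equivalently evaluating the antiderivative F(x) = 9*x^4/4 + x^3 - 3*x^2 at the endpoints):
  F(1) − F(−1) = 1/4 − (-7/4) = 2.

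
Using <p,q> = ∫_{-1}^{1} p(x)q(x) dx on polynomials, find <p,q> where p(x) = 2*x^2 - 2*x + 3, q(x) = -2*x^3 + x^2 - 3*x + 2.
<p,q> = 346/15

Expand the product: p(x)·q(x) = -4*x^5 + 6*x^4 - 14*x^3 + 13*x^2 - 13*x + 6.
∫_{-1}^{1} of each monomial x^k gives [2/(k+1) if k even, 0 if k odd]. Integrating term-by-term (or equivalently evaluating the antiderivative F(x) = -2*x^6/3 + 6*x^5/5 - 7*x^4/2 + 13*x^3/3 - 13*x^2/2 + 6*x at the endpoints):
  F(1) − F(−1) = 13/15 − (-111/5) = 346/15.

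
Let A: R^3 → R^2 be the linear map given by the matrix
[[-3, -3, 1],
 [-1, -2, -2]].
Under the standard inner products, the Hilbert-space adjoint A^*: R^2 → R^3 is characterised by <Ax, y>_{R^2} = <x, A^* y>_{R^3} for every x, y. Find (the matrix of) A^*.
A^* = A^T =
[[-3, -1],
 [-3, -2],
 [1, -2]]

For real matrices with standard dot products, the defining identity <Ax, y> = <x, A^* y> gives (Ax)^T y = x^T (A^*) y, i.e. x^T A^T y = x^T (A^*) y. Since this holds for all x, y, we must have A^* = A^T. Therefore
A^* =
[[-3, -1],
 [-3, -2],
 [1, -2]].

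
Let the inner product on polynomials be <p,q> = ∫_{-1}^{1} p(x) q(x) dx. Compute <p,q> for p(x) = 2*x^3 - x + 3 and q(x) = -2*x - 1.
<p,q> = -94/15

Expand the product: p(x)·q(x) = -4*x^4 - 2*x^3 + 2*x^2 - 5*x - 3.
∫_{-1}^{1} of each monomial x^k gives [2/(k+1) if k even, 0 if k odd]. Integrating term-by-term (or equivalently evaluating the antiderivative F(x) = -4*x^5/5 - x^4/2 + 2*x^3/3 - 5*x^2/2 - 3*x at the endpoints):
  F(1) − F(−1) = -92/15 − (2/15) = -94/15.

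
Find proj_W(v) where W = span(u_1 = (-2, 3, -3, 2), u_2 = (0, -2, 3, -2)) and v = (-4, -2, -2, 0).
proj_W(v) = (-196/81, 94/81, 2/27, -4/81)

Set up U = [u_1 | ... | u_2] ∈ R^(4×2). The projector onto W = col(U) is P = U (U^T U)^(-1) U^T.
Compute U^T U =
  [26, -19]
  [-19, 17],
and U^T v = (8, -2).
Solve U^T U · c = U^T v for the coefficients: c = (98/81, 100/81). The projection is proj_W(v) = U c.
Check: (v - proj_W(v)) · u_1 = 0  (should be 0).
Check: (v - proj_W(v)) · u_2 = 0  (should be 0).
Result: proj_W(v) = (-196/81, 94/81, 2/27, -4/81).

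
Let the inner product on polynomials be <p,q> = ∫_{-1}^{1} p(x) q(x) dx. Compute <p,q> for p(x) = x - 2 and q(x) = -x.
<p,q> = -2/3

Expand the product: p(x)·q(x) = -x^2 + 2*x.
∫_{-1}^{1} of each monomial x^k gives [2/(k+1) if k even, 0 if k odd]. Integrating term-by-term (or equivalently evaluating the antiderivative F(x) = -x^3/3 + x^2 at the endpoints):
  F(1) − F(−1) = 2/3 − (4/3) = -2/3.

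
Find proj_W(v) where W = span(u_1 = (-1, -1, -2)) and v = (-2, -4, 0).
proj_W(v) = (-1, -1, -2)

Set up U = [u_1 | ... | u_1] ∈ R^(3×1). The projector onto W = col(U) is P = U (U^T U)^(-1) U^T.
Compute U^T U =
  [6],
and U^T v = (6).
Solve U^T U · c = U^T v for the coefficients: c = (1). The projection is proj_W(v) = U c.
Check: (v - proj_W(v)) · u_1 = 0  (should be 0).
Result: proj_W(v) = (-1, -1, -2).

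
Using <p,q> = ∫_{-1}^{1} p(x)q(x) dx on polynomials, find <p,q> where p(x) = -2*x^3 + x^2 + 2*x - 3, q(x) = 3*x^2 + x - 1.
<p,q> = 16/15

Expand the product: p(x)·q(x) = -6*x^5 + x^4 + 9*x^3 - 8*x^2 - 5*x + 3.
∫_{-1}^{1} of each monomial x^k gives [2/(k+1) if k even, 0 if k odd]. Integrating term-by-term (or equivalently evaluating the antiderivative F(x) = -x^6 + x^5/5 + 9*x^4/4 - 8*x^3/3 - 5*x^2/2 + 3*x at the endpoints):
  F(1) − F(−1) = -43/60 − (-107/60) = 16/15.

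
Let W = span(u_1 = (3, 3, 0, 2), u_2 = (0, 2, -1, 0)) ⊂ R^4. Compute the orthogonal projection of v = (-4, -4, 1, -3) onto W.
proj_W(v) = (-144/37, -162/37, 9/37, -96/37)

Set up U = [u_1 | ... | u_2] ∈ R^(4×2). The projector onto W = col(U) is P = U (U^T U)^(-1) U^T.
Compute U^T U =
  [22, 6]
  [6, 5],
and U^T v = (-30, -9).
Solve U^T U · c = U^T v for the coefficients: c = (-48/37, -9/37). The projection is proj_W(v) = U c.
Check: (v - proj_W(v)) · u_1 = 0  (should be 0).
Check: (v - proj_W(v)) · u_2 = 0  (should be 0).
Result: proj_W(v) = (-144/37, -162/37, 9/37, -96/37).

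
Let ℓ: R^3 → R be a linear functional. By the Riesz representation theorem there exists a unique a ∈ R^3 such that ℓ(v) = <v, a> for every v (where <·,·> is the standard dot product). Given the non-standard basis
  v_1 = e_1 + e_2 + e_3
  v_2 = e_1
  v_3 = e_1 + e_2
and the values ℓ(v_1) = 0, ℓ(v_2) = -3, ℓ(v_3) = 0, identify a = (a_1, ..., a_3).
a = (-3, 3, 0)

Write a = (a_1, ..., a_3) in the standard basis. For each basis vector v_i, ℓ(v_i) = <v_i, a> is a linear equation in the a_j's. Collect the n equations into a matrix system V a = ℓ, where row i of V is v_i (expressed in the standard basis). Since V is invertible (lower-triangular with 1s on the diagonal, up to permutation), solve by back-substitution:
  V =
[[1, 1, 1],
 [1, 0, 0],
 [1, 1, 0]]
  V a = (0, -3, 0)
Solving gives a = (-3, 3, 0).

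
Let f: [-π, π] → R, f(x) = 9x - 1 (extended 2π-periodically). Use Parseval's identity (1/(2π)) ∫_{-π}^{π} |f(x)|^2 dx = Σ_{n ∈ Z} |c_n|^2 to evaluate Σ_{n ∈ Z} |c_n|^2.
Σ |c_n|^2 = 27π^2 + 1

Expand and integrate term by term over [-π, π]:
  ∫ (9x)^2 dx = 81·(2π^3/3); ∫ 2·9·(-1)·x dx = 0 (odd integrand); ∫ (-1)^2 dx = 1·2π.
So (1/(2π)) ∫_{-π}^{π} (9x - 1)^2 dx = 81π^2/3 + 1 = 27π^2 + 1.
Parseval ⇒ Σ |c_n|^2 = 27π^2 + 1.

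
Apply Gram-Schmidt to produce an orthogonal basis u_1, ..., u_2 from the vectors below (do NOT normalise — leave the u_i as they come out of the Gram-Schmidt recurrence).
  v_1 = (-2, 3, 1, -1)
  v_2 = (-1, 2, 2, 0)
Orthogonal basis:
  u_1 = (-2, 3, 1, -1)
  u_2 = (1/3, 0, 4/3, 2/3)

Apply the Gram-Schmidt recurrence
  u_1 = v_1
  u_i = v_i − Σ_{j<i} ((v_i · u_j) / (u_j · u_j)) · u_j.

Step by step this gives:
  u_1 = (-2, 3, 1, -1)
  u_2 = (1/3, 0, 4/3, 2/3)

Orthogonality check:
  u_2 · u_1 = 0 (should be 0)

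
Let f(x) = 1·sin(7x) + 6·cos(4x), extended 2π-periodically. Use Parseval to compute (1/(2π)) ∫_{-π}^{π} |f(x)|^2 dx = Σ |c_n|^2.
Σ |c_n|^2 = 37/2

Expand |f|^2 and use orthogonality of {sin(nx), cos(mx)} on [-π, π]:
  ∫_{-π}^{π} sin(nx)^2 dx = π, ∫ cos(mx)^2 dx = π, and cross terms integrate to 0.
So ∫_{-π}^{π} f(x)^2 dx = 1^2 · π + 6^2 · π = (1 + 36)π.
Divide by 2π: (1 + 36)/2 = 37/2.
By Parseval, this equals Σ |c_n|^2.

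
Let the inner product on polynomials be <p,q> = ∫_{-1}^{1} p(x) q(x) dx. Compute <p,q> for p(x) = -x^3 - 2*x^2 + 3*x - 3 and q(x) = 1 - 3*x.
<p,q> = -182/15

Expand the product: p(x)·q(x) = 3*x^4 + 5*x^3 - 11*x^2 + 12*x - 3.
∫_{-1}^{1} of each monomial x^k gives [2/(k+1) if k even, 0 if k odd]. Integrating term-by-term (or equivalently evaluating the antiderivative F(x) = 3*x^5/5 + 5*x^4/4 - 11*x^3/3 + 6*x^2 - 3*x at the endpoints):
  F(1) − F(−1) = 71/60 − (799/60) = -182/15.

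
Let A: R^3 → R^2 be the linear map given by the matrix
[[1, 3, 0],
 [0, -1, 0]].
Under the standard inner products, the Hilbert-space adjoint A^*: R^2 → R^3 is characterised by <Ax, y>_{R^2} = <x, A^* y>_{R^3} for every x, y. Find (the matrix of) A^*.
A^* = A^T =
[[1, 0],
 [3, -1],
 [0, 0]]

For real matrices with standard dot products, the defining identity <Ax, y> = <x, A^* y> gives (Ax)^T y = x^T (A^*) y, i.e. x^T A^T y = x^T (A^*) y. Since this holds for all x, y, we must have A^* = A^T. Therefore
A^* =
[[1, 0],
 [3, -1],
 [0, 0]].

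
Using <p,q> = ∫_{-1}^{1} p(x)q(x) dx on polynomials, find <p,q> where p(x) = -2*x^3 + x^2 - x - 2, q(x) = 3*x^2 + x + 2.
<p,q> = -164/15

Expand the product: p(x)·q(x) = -6*x^5 + x^4 - 6*x^3 - 5*x^2 - 4*x - 4.
∫_{-1}^{1} of each monomial x^k gives [2/(k+1) if k even, 0 if k odd]. Integrating term-by-term (or equivalently evaluating the antiderivative F(x) = -x^6 + x^5/5 - 3*x^4/2 - 5*x^3/3 - 2*x^2 - 4*x at the endpoints):
  F(1) − F(−1) = -299/30 − (29/30) = -164/15.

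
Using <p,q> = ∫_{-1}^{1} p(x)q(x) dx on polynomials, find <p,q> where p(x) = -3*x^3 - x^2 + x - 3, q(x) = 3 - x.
<p,q> = -292/15

Expand the product: p(x)·q(x) = 3*x^4 - 8*x^3 - 4*x^2 + 6*x - 9.
∫_{-1}^{1} of each monomial x^k gives [2/(k+1) if k even, 0 if k odd]. Integrating term-by-term (or equivalently evaluating the antiderivative F(x) = 3*x^5/5 - 2*x^4 - 4*x^3/3 + 3*x^2 - 9*x at the endpoints):
  F(1) − F(−1) = -131/15 − (161/15) = -292/15.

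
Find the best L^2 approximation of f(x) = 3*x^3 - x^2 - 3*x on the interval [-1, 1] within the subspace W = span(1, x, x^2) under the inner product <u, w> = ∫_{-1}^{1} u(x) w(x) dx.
g(x) = -x^2 - 6*x/5

The best approximation g ∈ W is the orthogonal projection of f onto W. Writing g = a_0 + a_1 x + a_2 x^2, the coefficients solve the normal equations G · a = b where
  G_{ij} = <φ_i, φ_j> and b_i = <f, φ_i>, with φ_0 = 1, φ_1 = x, φ_2 = x^2.
G =
  [2, 0, 2/3]
  [0, 2/3, 0]
  [2/3, 0, 2/5],
b = (-2/3, -4/5, -2/5).
Solving gives a_0 = 0, a_1 = -6/5, a_2 = -1, so
  g(x) = -x^2 - 6*x/5.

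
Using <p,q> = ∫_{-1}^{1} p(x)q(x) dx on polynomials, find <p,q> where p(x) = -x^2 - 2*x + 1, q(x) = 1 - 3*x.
<p,q> = 16/3

Expand the product: p(x)·q(x) = 3*x^3 + 5*x^2 - 5*x + 1.
∫_{-1}^{1} of each monomial x^k gives [2/(k+1) if k even, 0 if k odd]. Integrating term-by-term (or equivalently evaluating the antiderivative F(x) = 3*x^4/4 + 5*x^3/3 - 5*x^2/2 + x at the endpoints):
  F(1) − F(−1) = 11/12 − (-53/12) = 16/3.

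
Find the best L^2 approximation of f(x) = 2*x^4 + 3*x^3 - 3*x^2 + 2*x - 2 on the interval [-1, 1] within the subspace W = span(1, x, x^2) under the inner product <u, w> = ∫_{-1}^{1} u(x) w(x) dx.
g(x) = -9*x^2/7 + 19*x/5 - 76/35

The best approximation g ∈ W is the orthogonal projection of f onto W. Writing g = a_0 + a_1 x + a_2 x^2, the coefficients solve the normal equations G · a = b where
  G_{ij} = <φ_i, φ_j> and b_i = <f, φ_i>, with φ_0 = 1, φ_1 = x, φ_2 = x^2.
G =
  [2, 0, 2/3]
  [0, 2/3, 0]
  [2/3, 0, 2/5],
b = (-26/5, 38/15, -206/105).
Solving gives a_0 = -76/35, a_1 = 19/5, a_2 = -9/7, so
  g(x) = -9*x^2/7 + 19*x/5 - 76/35.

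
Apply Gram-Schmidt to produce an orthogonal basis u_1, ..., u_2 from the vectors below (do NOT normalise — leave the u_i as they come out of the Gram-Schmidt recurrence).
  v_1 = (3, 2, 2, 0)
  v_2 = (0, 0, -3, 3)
Orthogonal basis:
  u_1 = (3, 2, 2, 0)
  u_2 = (18/17, 12/17, -39/17, 3)

Apply the Gram-Schmidt recurrence
  u_1 = v_1
  u_i = v_i − Σ_{j<i} ((v_i · u_j) / (u_j · u_j)) · u_j.

Step by step this gives:
  u_1 = (3, 2, 2, 0)
  u_2 = (18/17, 12/17, -39/17, 3)

Orthogonality check:
  u_2 · u_1 = 0 (should be 0)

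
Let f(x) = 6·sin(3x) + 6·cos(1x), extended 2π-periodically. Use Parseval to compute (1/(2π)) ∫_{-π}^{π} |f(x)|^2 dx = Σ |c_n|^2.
Σ |c_n|^2 = 36

Expand |f|^2 and use orthogonality of {sin(nx), cos(mx)} on [-π, π]:
  ∫_{-π}^{π} sin(nx)^2 dx = π, ∫ cos(mx)^2 dx = π, and cross terms integrate to 0.
So ∫_{-π}^{π} f(x)^2 dx = 6^2 · π + 6^2 · π = (36 + 36)π.
Divide by 2π: (36 + 36)/2 = 36.
By Parseval, this equals Σ |c_n|^2.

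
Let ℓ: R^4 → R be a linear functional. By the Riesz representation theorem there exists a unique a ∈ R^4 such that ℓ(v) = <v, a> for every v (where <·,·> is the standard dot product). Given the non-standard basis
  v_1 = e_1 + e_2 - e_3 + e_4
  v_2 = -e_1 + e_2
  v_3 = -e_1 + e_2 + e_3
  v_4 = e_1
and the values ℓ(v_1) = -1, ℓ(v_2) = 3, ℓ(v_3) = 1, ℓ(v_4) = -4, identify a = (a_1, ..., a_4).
a = (-4, -1, -2, 2)

Write a = (a_1, ..., a_4) in the standard basis. For each basis vector v_i, ℓ(v_i) = <v_i, a> is a linear equation in the a_j's. Collect the n equations into a matrix system V a = ℓ, where row i of V is v_i (expressed in the standard basis). Since V is invertible (lower-triangular with 1s on the diagonal, up to permutation), solve by back-substitution:
  V =
[[1, 1, -1, 1],
 [-1, 1, 0, 0],
 [-1, 1, 1, 0],
 [1, 0, 0, 0]]
  V a = (-1, 3, 1, -4)
Solving gives a = (-4, -1, -2, 2).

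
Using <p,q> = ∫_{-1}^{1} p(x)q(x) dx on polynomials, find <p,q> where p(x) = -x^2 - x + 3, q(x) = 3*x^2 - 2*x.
<p,q> = 92/15

Expand the product: p(x)·q(x) = -3*x^4 - x^3 + 11*x^2 - 6*x.
∫_{-1}^{1} of each monomial x^k gives [2/(k+1) if k even, 0 if k odd]. Integrating term-by-term (or equivalently evaluating the antiderivative F(x) = -3*x^5/5 - x^4/4 + 11*x^3/3 - 3*x^2 at the endpoints):
  F(1) − F(−1) = -11/60 − (-379/60) = 92/15.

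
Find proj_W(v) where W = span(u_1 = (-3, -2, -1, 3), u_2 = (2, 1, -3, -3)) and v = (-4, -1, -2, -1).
proj_W(v) = (-533/333, -416/333, -845/333, 39/37)

Set up U = [u_1 | ... | u_2] ∈ R^(4×2). The projector onto W = col(U) is P = U (U^T U)^(-1) U^T.
Compute U^T U =
  [23, -14]
  [-14, 23],
and U^T v = (13, 0).
Solve U^T U · c = U^T v for the coefficients: c = (299/333, 182/333). The projection is proj_W(v) = U c.
Check: (v - proj_W(v)) · u_1 = 0  (should be 0).
Check: (v - proj_W(v)) · u_2 = 0  (should be 0).
Result: proj_W(v) = (-533/333, -416/333, -845/333, 39/37).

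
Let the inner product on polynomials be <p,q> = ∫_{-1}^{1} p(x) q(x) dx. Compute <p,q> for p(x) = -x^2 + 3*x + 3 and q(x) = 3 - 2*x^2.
<p,q> = 64/5

Expand the product: p(x)·q(x) = 2*x^4 - 6*x^3 - 9*x^2 + 9*x + 9.
∫_{-1}^{1} of each monomial x^k gives [2/(k+1) if k even, 0 if k odd]. Integrating term-by-term (or equivalently evaluating the antiderivative F(x) = 2*x^5/5 - 3*x^4/2 - 3*x^3 + 9*x^2/2 + 9*x at the endpoints):
  F(1) − F(−1) = 47/5 − (-17/5) = 64/5.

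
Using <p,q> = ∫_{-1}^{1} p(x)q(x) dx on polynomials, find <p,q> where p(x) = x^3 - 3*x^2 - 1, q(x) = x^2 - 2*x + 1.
<p,q> = -20/3

Expand the product: p(x)·q(x) = x^5 - 5*x^4 + 7*x^3 - 4*x^2 + 2*x - 1.
∫_{-1}^{1} of each monomial x^k gives [2/(k+1) if k even, 0 if k odd]. Integrating term-by-term (or equivalently evaluating the antiderivative F(x) = x^6/6 - x^5 + 7*x^4/4 - 4*x^3/3 + x^2 - x at the endpoints):
  F(1) − F(−1) = -5/12 − (25/4) = -20/3.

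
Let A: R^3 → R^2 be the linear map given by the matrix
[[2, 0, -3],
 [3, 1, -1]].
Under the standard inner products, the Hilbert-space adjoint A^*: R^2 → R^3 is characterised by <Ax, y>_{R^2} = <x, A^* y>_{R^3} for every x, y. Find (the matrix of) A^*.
A^* = A^T =
[[2, 3],
 [0, 1],
 [-3, -1]]

For real matrices with standard dot products, the defining identity <Ax, y> = <x, A^* y> gives (Ax)^T y = x^T (A^*) y, i.e. x^T A^T y = x^T (A^*) y. Since this holds for all x, y, we must have A^* = A^T. Therefore
A^* =
[[2, 3],
 [0, 1],
 [-3, -1]].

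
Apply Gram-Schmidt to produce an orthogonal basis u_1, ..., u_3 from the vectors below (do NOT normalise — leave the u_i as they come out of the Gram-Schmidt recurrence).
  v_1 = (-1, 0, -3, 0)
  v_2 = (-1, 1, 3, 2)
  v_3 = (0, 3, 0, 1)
Orthogonal basis:
  u_1 = (-1, 0, -3, 0)
  u_2 = (-9/5, 1, 3/5, 2)
  u_3 = (45/43, 104/43, -15/43, -7/43)

Apply the Gram-Schmidt recurrence
  u_1 = v_1
  u_i = v_i − Σ_{j<i} ((v_i · u_j) / (u_j · u_j)) · u_j.

Step by step this gives:
  u_1 = (-1, 0, -3, 0)
  u_2 = (-9/5, 1, 3/5, 2)
  u_3 = (45/43, 104/43, -15/43, -7/43)

Orthogonality check:
  u_2 · u_1 = 0 (should be 0)
  u_3 · u_1 = 0 (should be 0)
  u_3 · u_2 = 0 (should be 0)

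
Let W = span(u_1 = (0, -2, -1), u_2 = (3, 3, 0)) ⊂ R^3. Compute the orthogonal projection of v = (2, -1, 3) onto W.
proj_W(v) = (1/2, 1/2, 0)

Set up U = [u_1 | ... | u_2] ∈ R^(3×2). The projector onto W = col(U) is P = U (U^T U)^(-1) U^T.
Compute U^T U =
  [5, -6]
  [-6, 18],
and U^T v = (-1, 3).
Solve U^T U · c = U^T v for the coefficients: c = (0, 1/6). The projection is proj_W(v) = U c.
Check: (v - proj_W(v)) · u_1 = 0  (should be 0).
Check: (v - proj_W(v)) · u_2 = 0  (should be 0).
Result: proj_W(v) = (1/2, 1/2, 0).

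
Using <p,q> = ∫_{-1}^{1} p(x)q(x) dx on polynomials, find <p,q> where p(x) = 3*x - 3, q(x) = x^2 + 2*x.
<p,q> = 2

Expand the product: p(x)·q(x) = 3*x^3 + 3*x^2 - 6*x.
∫_{-1}^{1} of each monomial x^k gives [2/(k+1) if k even, 0 if k odd]. Integrating term-by-term (or equivalently evaluating the antiderivative F(x) = 3*x^4/4 + x^3 - 3*x^2 at the endpoints):
  F(1) − F(−1) = -5/4 − (-13/4) = 2.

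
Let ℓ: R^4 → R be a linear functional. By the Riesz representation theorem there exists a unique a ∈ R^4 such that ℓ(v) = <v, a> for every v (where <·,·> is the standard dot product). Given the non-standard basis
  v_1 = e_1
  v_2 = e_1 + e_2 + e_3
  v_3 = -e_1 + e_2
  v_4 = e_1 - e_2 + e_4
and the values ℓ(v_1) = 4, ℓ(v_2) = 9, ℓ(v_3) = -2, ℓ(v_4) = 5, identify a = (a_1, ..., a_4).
a = (4, 2, 3, 3)

Write a = (a_1, ..., a_4) in the standard basis. For each basis vector v_i, ℓ(v_i) = <v_i, a> is a linear equation in the a_j's. Collect the n equations into a matrix system V a = ℓ, where row i of V is v_i (expressed in the standard basis). Since V is invertible (lower-triangular with 1s on the diagonal, up to permutation), solve by back-substitution:
  V =
[[1, 0, 0, 0],
 [1, 1, 1, 0],
 [-1, 1, 0, 0],
 [1, -1, 0, 1]]
  V a = (4, 9, -2, 5)
Solving gives a = (4, 2, 3, 3).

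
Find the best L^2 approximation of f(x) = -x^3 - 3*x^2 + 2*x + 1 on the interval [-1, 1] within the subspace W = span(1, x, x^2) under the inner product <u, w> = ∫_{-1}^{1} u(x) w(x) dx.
g(x) = -3*x^2 + 7*x/5 + 1

The best approximation g ∈ W is the orthogonal projection of f onto W. Writing g = a_0 + a_1 x + a_2 x^2, the coefficients solve the normal equations G · a = b where
  G_{ij} = <φ_i, φ_j> and b_i = <f, φ_i>, with φ_0 = 1, φ_1 = x, φ_2 = x^2.
G =
  [2, 0, 2/3]
  [0, 2/3, 0]
  [2/3, 0, 2/5],
b = (0, 14/15, -8/15).
Solving gives a_0 = 1, a_1 = 7/5, a_2 = -3, so
  g(x) = -3*x^2 + 7*x/5 + 1.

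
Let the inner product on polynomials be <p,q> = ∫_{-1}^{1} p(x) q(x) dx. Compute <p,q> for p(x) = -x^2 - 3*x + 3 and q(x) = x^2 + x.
<p,q> = -2/5

Expand the product: p(x)·q(x) = -x^4 - 4*x^3 + 3*x.
∫_{-1}^{1} of each monomial x^k gives [2/(k+1) if k even, 0 if k odd]. Integrating term-by-term (or equivalently evaluating the antiderivative F(x) = -x^5/5 - x^4 + 3*x^2/2 at the endpoints):
  F(1) − F(−1) = 3/10 − (7/10) = -2/5.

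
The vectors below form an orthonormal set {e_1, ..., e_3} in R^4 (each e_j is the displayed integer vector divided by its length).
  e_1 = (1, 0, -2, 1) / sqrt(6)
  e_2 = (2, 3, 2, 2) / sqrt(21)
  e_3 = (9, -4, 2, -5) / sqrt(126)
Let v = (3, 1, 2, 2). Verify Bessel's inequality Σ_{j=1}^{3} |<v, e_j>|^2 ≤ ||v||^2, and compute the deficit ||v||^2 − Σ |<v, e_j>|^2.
Σ |<v, e_j>|^2 = 146/9; ||v||^2 = 18; deficit = 16/9

Write each e_j = u_j / sqrt(<u_j, u_j>) where u_j is the displayed integer vector. Then <v, e_j> = <v, u_j> / sqrt(<u_j, u_j>), so |<v, e_j>|^2 = <v, u_j>^2 / <u_j, u_j>.
Coefficients: <v, e_1> = 1/sqrt(6), <v, e_2> = 17/sqrt(21), <v, e_3> = 17/sqrt(126).
Square and sum: Σ |<v, e_j>|^2 = 146/9.
Compute ||v||^2 = v·v = 18.
Deficit = 18 − 146/9 = 16/9 ≥ 0, confirming Bessel's inequality. (The deficit equals ||v − Σ <v,e_j> e_j||^2, the squared distance from v to span{e_j}.)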